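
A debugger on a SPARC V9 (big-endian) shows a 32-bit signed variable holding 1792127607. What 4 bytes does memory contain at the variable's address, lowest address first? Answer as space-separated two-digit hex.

1792127607 in hexadecimal, padded to 32 bits, is 0x6AD1B277.
Split into bytes (most-significant first): 6A D1 B2 77.
Big-endian: lowest address holds the most-significant byte.
So the memory order matches the most-significant-first order: 6A D1 B2 77.

6A D1 B2 77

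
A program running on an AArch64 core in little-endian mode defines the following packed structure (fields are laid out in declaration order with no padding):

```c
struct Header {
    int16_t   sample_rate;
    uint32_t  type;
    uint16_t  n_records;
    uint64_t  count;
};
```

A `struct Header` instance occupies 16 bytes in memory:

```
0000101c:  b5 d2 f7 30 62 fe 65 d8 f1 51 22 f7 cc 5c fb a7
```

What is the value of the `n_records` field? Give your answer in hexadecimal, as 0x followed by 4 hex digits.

0xD865

`n_records` follows `sample_rate` (2 B), `type` (4 B), so it starts at offset 2 + 4 = 6 and occupies 2 bytes.
Bytes at offsets 6..7: 65 D8.
Little-endian stores the least-significant byte at the lowest address.
Reassemble most-significant byte first: D8 65 → 0xD865.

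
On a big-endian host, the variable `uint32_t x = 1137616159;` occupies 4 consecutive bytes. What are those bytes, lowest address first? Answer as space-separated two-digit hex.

1137616159 in hexadecimal, padded to 32 bits, is 0x43CEA51F.
Split into bytes (most-significant first): 43 CE A5 1F.
Big-endian stores the most-significant byte at the lowest address.
So the memory order matches the most-significant-first order: 43 CE A5 1F.

43 CE A5 1F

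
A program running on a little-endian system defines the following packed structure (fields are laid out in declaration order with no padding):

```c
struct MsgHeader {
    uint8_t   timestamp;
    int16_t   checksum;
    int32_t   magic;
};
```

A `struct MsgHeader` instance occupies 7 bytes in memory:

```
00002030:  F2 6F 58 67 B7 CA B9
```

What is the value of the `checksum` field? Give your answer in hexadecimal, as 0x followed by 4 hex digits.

0x586F

`checksum` follows `timestamp` (1 byte), so it starts at byte offset 1 and occupies 2 bytes.
Bytes at offsets 1..2: 6F 58.
Little-endian stores the least-significant byte at the lowest address.
Reassemble most-significant byte first: 58 6F → 0x586F.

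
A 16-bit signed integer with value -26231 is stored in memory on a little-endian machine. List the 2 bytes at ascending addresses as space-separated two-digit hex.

Two's complement of -26231 in 16 bits: 26231 = 0x6677; invert → 0x9988; add 1 → 0x9989.
Split into bytes (most-significant first): 99 89.
Little-endian: lowest address holds the least-significant byte.
So at ascending addresses the bytes are 89 99.

89 99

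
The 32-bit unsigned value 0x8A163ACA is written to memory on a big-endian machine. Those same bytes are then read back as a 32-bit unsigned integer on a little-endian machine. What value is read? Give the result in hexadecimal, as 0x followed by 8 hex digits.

Stored big-endian, the bytes at ascending addresses are 8A 16 3A CA.
Read back as little-endian, the first byte is least significant, giving 0xCA3A168A.

0xCA3A168A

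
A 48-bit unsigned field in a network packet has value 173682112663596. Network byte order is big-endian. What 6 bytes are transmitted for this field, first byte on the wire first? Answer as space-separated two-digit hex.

9D F6 84 A1 10 2C

173682112663596 in hexadecimal, padded to 48 bits, is 0x9DF684A1102C.
Split into bytes (most-significant first): 9D F6 84 A1 10 2C.
Big-endian: lowest address holds the most-significant byte.
So the memory order matches the most-significant-first order: 9D F6 84 A1 10 2C.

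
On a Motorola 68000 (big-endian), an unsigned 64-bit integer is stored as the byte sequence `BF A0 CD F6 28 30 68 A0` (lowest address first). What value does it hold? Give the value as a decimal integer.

13808262914637850784

Big-endian: lowest address holds the most-significant byte.
The bytes are already most-significant first: 0xBFA0CDF6283068A0.
0xBFA0CDF6283068A0 = 13808262914637850784.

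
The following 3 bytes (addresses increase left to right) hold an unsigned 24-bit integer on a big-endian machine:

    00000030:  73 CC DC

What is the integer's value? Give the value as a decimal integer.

7589084

In big-endian order the high byte comes first in memory.
The bytes are already most-significant first: 0x73CCDC.
0x73CCDC = 7589084.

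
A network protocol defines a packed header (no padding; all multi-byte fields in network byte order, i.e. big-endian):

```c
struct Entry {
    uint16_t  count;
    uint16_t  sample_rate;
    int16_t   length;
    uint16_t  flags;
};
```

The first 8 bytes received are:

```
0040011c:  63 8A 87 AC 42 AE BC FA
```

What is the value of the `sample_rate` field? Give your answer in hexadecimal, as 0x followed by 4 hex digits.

0x87AC

`sample_rate` follows `count` (2 bytes), so it starts at byte offset 2 and occupies 2 bytes.
Bytes at offsets 2..3: 87 AC.
Big-endian: lowest address holds the most-significant byte.
The bytes are already most-significant first: 0x87AC.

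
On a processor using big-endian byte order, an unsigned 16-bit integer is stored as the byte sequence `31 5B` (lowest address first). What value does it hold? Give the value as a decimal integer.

Big-endian stores the most-significant byte at the lowest address.
The bytes are already most-significant first: 0x315B.
0x315B = 12635.

12635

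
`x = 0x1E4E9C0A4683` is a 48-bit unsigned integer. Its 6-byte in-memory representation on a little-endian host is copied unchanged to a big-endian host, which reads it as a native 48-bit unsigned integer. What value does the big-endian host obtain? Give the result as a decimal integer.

Stored little-endian, the bytes at ascending addresses are 83 46 0A 9C 4E 1E.
Read back as big-endian, the last byte is least significant, giving 0x83460A9C4E1E.
0x83460A9C4E1E = 144336848965150.

144336848965150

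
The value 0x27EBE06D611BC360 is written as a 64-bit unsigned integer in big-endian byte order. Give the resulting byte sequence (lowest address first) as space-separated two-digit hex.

27 EB E0 6D 61 1B C3 60

Split into bytes (most-significant first): 27 EB E0 6D 61 1B C3 60.
Big-endian stores the most-significant byte at the lowest address.
So the memory order matches the most-significant-first order: 27 EB E0 6D 61 1B C3 60.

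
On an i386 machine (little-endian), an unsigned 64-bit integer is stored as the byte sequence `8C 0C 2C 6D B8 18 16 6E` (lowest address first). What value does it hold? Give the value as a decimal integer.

7932554974044359820

Little-endian: lowest address holds the least-significant byte.
Reassemble most-significant byte first: 6E 16 18 B8 6D 2C 0C 8C → 0x6E1618B86D2C0C8C.
0x6E1618B86D2C0C8C = 7932554974044359820.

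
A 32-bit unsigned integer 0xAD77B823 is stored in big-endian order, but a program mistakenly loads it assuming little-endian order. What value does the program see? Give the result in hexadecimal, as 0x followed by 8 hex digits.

0x23B877AD

Stored big-endian, the bytes at ascending addresses are AD 77 B8 23.
Read back as little-endian, the first byte is least significant, giving 0x23B877AD.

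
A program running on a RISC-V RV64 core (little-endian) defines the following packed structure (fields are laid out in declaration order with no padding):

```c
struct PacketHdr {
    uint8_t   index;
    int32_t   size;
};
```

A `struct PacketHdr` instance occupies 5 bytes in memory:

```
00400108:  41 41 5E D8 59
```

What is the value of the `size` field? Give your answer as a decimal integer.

`size` follows `index` (1 byte), so it starts at byte offset 1 and occupies 4 bytes.
Bytes at offsets 1..4: 41 5E D8 59.
Little-endian: lowest address holds the least-significant byte.
Reassemble most-significant byte first: 59 D8 5E 41 → 0x59D85E41.
0x59D85E41 = 1507352129.

1507352129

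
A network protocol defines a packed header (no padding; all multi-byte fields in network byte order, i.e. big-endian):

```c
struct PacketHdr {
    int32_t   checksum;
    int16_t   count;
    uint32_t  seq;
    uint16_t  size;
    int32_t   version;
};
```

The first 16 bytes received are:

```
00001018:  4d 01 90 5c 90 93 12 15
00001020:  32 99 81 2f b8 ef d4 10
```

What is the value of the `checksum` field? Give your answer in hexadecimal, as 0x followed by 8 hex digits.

0x4D01905C

`checksum` is the first field, at byte offset 0, occupying 4 bytes.
Bytes at offsets 0..3: 4D 01 90 5C.
Big-endian: lowest address holds the most-significant byte.
The bytes are already most-significant first: 0x4D01905C.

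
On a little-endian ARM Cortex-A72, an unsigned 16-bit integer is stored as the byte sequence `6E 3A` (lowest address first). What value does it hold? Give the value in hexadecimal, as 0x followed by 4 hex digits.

Little-endian stores the least-significant byte at the lowest address.
Reassemble most-significant byte first: 3A 6E → 0x3A6E.

0x3A6E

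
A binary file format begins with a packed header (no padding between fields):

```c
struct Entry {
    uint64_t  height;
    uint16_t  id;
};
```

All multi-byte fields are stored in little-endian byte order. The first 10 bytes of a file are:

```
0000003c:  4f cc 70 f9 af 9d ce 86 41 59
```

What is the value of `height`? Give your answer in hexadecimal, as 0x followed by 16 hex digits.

`height` is the first field, at byte offset 0, occupying 8 bytes.
Bytes at offsets 0..7: 4F CC 70 F9 AF 9D CE 86.
Little-endian stores the least-significant byte at the lowest address.
Reassemble most-significant byte first: 86 CE 9D AF F9 70 CC 4F → 0x86CE9DAFF970CC4F.

0x86CE9DAFF970CC4F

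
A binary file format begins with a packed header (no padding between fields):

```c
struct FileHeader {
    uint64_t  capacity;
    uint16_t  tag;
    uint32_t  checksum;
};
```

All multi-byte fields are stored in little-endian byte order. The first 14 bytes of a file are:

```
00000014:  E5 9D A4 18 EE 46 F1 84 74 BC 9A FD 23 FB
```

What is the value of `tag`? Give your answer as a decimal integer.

`tag` follows `capacity` (8 bytes), so it starts at byte offset 8 and occupies 2 bytes.
Bytes at offsets 8..9: 74 BC.
Little-endian stores the least-significant byte at the lowest address.
Reassemble most-significant byte first: BC 74 → 0xBC74.
0xBC74 = 48244.

48244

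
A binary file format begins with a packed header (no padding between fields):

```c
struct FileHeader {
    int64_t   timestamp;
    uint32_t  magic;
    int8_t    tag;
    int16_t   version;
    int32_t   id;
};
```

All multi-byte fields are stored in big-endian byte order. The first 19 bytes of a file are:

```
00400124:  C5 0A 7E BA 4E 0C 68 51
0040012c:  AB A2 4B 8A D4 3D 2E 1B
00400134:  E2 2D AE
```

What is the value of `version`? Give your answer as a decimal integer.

`version` follows `timestamp` (8 B), `magic` (4 B), `tag` (1 B), so it starts at offset 8 + 4 + 1 = 13 and occupies 2 bytes.
Bytes at offsets 13..14: 3D 2E.
Big-endian stores the most-significant byte at the lowest address.
The bytes are already most-significant first: 0x3D2E.
0x3D2E = 15662.

15662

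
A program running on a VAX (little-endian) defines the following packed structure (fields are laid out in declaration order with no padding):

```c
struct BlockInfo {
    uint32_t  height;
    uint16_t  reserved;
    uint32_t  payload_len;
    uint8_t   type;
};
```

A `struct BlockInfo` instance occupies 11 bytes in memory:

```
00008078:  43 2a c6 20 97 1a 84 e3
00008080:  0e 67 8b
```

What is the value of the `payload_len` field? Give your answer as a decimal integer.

1729028996

`payload_len` follows `height` (4 B), `reserved` (2 B), so it starts at offset 4 + 2 = 6 and occupies 4 bytes.
Bytes at offsets 6..9: 84 E3 0E 67.
Little-endian: lowest address holds the least-significant byte.
Reassemble most-significant byte first: 67 0E E3 84 → 0x670EE384.
0x670EE384 = 1729028996.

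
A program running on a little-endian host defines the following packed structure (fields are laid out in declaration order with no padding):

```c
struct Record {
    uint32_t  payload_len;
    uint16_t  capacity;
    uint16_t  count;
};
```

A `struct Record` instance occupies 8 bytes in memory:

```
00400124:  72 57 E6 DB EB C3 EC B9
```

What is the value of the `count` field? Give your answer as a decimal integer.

47596

`count` follows `payload_len` (4 B), `capacity` (2 B), so it starts at offset 4 + 2 = 6 and occupies 2 bytes.
Bytes at offsets 6..7: EC B9.
Little-endian stores the least-significant byte at the lowest address.
Reassemble most-significant byte first: B9 EC → 0xB9EC.
0xB9EC = 47596.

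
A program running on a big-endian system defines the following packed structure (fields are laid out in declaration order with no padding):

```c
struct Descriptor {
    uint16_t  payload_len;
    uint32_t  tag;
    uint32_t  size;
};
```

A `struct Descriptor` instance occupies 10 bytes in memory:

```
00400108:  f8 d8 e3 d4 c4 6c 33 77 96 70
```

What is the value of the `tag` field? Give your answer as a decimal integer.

3822371948

`tag` follows `payload_len` (2 bytes), so it starts at byte offset 2 and occupies 4 bytes.
Bytes at offsets 2..5: E3 D4 C4 6C.
Big-endian stores the most-significant byte at the lowest address.
The bytes are already most-significant first: 0xE3D4C46C.
0xE3D4C46C = 3822371948.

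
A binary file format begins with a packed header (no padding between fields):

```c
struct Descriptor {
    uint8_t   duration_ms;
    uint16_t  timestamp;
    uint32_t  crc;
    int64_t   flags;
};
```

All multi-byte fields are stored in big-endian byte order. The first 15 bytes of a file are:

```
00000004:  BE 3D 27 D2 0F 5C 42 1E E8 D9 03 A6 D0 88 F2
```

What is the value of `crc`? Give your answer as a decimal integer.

`crc` follows `duration_ms` (1 B), `timestamp` (2 B), so it starts at offset 1 + 2 = 3 and occupies 4 bytes.
Bytes at offsets 3..6: D2 0F 5C 42.
Big-endian stores the most-significant byte at the lowest address.
The bytes are already most-significant first: 0xD20F5C42.
0xD20F5C42 = 3524222018.

3524222018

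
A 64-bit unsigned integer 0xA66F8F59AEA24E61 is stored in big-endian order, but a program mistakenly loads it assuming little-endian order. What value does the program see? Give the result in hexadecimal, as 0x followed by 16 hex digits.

Stored big-endian, the bytes at ascending addresses are A6 6F 8F 59 AE A2 4E 61.
Read back as little-endian, the first byte is least significant, giving 0x614EA2AE598F6FA6.

0x614EA2AE598F6FA6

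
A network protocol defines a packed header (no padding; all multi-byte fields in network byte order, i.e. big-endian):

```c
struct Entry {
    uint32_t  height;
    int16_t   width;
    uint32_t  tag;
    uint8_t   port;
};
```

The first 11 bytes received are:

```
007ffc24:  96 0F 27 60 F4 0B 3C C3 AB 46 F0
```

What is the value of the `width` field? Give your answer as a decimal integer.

-3061

`width` follows `height` (4 bytes), so it starts at byte offset 4 and occupies 2 bytes.
Bytes at offsets 4..5: F4 0B.
In big-endian order the high byte comes first in memory.
The bytes are already most-significant first: 0xF40B.
Top bit is set, so as a signed 16-bit value this is 0xF40B − 2^16 = -3061.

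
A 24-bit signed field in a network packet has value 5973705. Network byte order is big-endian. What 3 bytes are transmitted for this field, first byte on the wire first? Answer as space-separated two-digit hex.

5973705 in hexadecimal, padded to 24 bits, is 0x5B26C9.
Split into bytes (most-significant first): 5B 26 C9.
Big-endian: lowest address holds the most-significant byte.
So the memory order matches the most-significant-first order: 5B 26 C9.

5B 26 C9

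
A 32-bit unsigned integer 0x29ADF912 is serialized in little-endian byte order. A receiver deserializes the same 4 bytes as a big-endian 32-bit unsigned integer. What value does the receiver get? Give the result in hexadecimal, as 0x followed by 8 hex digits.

0x12F9AD29

Stored little-endian, the bytes at ascending addresses are 12 F9 AD 29.
Read back as big-endian, the last byte is least significant, giving 0x12F9AD29.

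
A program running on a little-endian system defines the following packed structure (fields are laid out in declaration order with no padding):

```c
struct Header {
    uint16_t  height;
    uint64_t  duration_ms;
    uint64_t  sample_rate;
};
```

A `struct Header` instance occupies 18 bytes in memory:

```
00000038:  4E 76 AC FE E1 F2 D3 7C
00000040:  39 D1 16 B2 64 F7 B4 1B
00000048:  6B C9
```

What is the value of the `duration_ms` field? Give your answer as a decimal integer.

`duration_ms` follows `height` (2 bytes), so it starts at byte offset 2 and occupies 8 bytes.
Bytes at offsets 2..9: AC FE E1 F2 D3 7C 39 D1.
In little-endian order the low byte comes first in memory.
Reassemble most-significant byte first: D1 39 7C D3 F2 E1 FE AC → 0xD1397CD3F2E1FEAC.
0xD1397CD3F2E1FEAC = 15076218477354286764.

15076218477354286764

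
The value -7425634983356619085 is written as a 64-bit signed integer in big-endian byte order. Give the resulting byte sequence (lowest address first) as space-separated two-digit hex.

98 F2 D8 53 49 50 A6 B3

Two's complement of -7425634983356619085 in 64 bits: 7425634983356619085 = 0x670D27ACB6AF594D; invert → 0x98F2D8534950A6B2; add 1 → 0x98F2D8534950A6B3.
Split into bytes (most-significant first): 98 F2 D8 53 49 50 A6 B3.
In big-endian order the high byte comes first in memory.
So the memory order matches the most-significant-first order: 98 F2 D8 53 49 50 A6 B3.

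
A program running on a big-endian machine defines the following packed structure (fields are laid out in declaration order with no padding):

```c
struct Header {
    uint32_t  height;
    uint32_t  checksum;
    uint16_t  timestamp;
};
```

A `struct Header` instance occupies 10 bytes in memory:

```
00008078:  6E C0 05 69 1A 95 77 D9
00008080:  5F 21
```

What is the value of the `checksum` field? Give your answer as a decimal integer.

446003161

`checksum` follows `height` (4 bytes), so it starts at byte offset 4 and occupies 4 bytes.
Bytes at offsets 4..7: 1A 95 77 D9.
Big-endian stores the most-significant byte at the lowest address.
The bytes are already most-significant first: 0x1A9577D9.
0x1A9577D9 = 446003161.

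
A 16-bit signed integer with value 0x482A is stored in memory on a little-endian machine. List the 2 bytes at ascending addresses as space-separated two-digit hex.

Split into bytes (most-significant first): 48 2A.
Little-endian stores the least-significant byte at the lowest address.
So at ascending addresses the bytes are 2A 48.

2A 48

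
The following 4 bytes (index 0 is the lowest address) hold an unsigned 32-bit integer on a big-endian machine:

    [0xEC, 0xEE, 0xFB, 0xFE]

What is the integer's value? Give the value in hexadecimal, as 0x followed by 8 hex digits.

In big-endian order the high byte comes first in memory.
The bytes are already most-significant first: 0xECEEFBFE.

0xECEEFBFE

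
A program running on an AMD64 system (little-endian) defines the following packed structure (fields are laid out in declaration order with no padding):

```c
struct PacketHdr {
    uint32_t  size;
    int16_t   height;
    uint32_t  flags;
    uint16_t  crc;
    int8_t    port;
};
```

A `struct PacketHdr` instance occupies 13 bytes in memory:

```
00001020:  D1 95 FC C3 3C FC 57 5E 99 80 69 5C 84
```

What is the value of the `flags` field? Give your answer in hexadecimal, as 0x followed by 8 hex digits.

0x80995E57

`flags` follows `size` (4 B), `height` (2 B), so it starts at offset 4 + 2 = 6 and occupies 4 bytes.
Bytes at offsets 6..9: 57 5E 99 80.
Little-endian: lowest address holds the least-significant byte.
Reassemble most-significant byte first: 80 99 5E 57 → 0x80995E57.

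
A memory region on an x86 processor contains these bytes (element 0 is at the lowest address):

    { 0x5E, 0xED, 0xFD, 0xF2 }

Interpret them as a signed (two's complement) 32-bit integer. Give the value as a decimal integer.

Little-endian stores the least-significant byte at the lowest address.
Reassemble most-significant byte first: F2 FD ED 5E → 0xF2FDED5E.
Top bit is set, so as a signed 32-bit value this is 0xF2FDED5E − 2^32 = -218239650.

-218239650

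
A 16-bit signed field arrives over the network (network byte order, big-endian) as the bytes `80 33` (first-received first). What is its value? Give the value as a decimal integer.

Big-endian stores the most-significant byte at the lowest address.
The bytes are already most-significant first: 0x8033.
Top bit is set, so as a signed 16-bit value this is 0x8033 − 2^16 = -32717.

-32717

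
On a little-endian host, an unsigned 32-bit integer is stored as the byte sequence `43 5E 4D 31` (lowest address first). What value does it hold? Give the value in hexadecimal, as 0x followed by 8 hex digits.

In little-endian order the low byte comes first in memory.
Reassemble most-significant byte first: 31 4D 5E 43 → 0x314D5E43.

0x314D5E43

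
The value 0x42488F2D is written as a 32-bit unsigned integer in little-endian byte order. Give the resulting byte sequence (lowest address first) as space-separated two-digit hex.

Split into bytes (most-significant first): 42 48 8F 2D.
In little-endian order the low byte comes first in memory.
So at ascending addresses the bytes are 2D 8F 48 42.

2D 8F 48 42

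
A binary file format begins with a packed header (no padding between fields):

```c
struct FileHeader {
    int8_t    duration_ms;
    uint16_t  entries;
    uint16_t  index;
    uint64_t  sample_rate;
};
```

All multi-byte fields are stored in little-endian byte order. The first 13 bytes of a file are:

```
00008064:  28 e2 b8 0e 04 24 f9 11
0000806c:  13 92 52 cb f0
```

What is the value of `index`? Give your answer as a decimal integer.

`index` follows `duration_ms` (1 B), `entries` (2 B), so it starts at offset 1 + 2 = 3 and occupies 2 bytes.
Bytes at offsets 3..4: 0E 04.
In little-endian order the low byte comes first in memory.
Reassemble most-significant byte first: 04 0E → 0x040E.
0x040E = 1038.

1038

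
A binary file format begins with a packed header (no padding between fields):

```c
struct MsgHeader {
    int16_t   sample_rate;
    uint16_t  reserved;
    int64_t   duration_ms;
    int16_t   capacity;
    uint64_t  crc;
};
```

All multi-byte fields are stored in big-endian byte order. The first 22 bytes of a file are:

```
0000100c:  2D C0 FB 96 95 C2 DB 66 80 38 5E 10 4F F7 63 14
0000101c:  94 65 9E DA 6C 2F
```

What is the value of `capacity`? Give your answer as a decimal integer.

20471

`capacity` follows `sample_rate` (2 B), `reserved` (2 B), `duration_ms` (8 B), so it starts at offset 2 + 2 + 8 = 12 and occupies 2 bytes.
Bytes at offsets 12..13: 4F F7.
Big-endian: lowest address holds the most-significant byte.
The bytes are already most-significant first: 0x4FF7.
0x4FF7 = 20471.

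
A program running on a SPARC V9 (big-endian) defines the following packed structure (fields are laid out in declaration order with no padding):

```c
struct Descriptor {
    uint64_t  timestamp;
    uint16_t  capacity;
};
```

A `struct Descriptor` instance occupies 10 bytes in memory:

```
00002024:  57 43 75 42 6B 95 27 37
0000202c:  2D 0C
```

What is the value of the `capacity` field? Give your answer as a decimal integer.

`capacity` follows `timestamp` (8 bytes), so it starts at byte offset 8 and occupies 2 bytes.
Bytes at offsets 8..9: 2D 0C.
Big-endian: lowest address holds the most-significant byte.
The bytes are already most-significant first: 0x2D0C.
0x2D0C = 11532.

11532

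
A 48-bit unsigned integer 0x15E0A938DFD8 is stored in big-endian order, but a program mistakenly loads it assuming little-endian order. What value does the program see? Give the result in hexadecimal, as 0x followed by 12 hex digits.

0xD8DF38A9E015

Stored big-endian, the bytes at ascending addresses are 15 E0 A9 38 DF D8.
Read back as little-endian, the first byte is least significant, giving 0xD8DF38A9E015.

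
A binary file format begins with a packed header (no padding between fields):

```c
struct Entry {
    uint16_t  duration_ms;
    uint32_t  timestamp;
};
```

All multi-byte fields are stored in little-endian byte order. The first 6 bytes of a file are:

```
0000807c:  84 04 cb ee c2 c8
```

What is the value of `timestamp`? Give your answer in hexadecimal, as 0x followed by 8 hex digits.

`timestamp` follows `duration_ms` (2 bytes), so it starts at byte offset 2 and occupies 4 bytes.
Bytes at offsets 2..5: CB EE C2 C8.
In little-endian order the low byte comes first in memory.
Reassemble most-significant byte first: C8 C2 EE CB → 0xC8C2EECB.

0xC8C2EECB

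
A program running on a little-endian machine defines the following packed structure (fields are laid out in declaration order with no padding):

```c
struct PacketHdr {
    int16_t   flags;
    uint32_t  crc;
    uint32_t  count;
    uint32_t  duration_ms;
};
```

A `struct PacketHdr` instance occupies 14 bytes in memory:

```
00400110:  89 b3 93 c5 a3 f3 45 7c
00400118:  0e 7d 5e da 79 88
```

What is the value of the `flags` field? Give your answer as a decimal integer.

`flags` is the first field, at byte offset 0, occupying 2 bytes.
Bytes at offsets 0..1: 89 B3.
Little-endian: lowest address holds the least-significant byte.
Reassemble most-significant byte first: B3 89 → 0xB389.
Top bit is set, so as a signed 16-bit value this is 0xB389 − 2^16 = -19575.

-19575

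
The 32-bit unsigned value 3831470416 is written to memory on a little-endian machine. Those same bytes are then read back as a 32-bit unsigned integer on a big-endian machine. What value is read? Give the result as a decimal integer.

1352228836

3831470416 in 32-bit hexadecimal is 0xE45F9950.
Stored little-endian, the bytes at ascending addresses are 50 99 5F E4.
Read back as big-endian, the last byte is least significant, giving 0x50995FE4.
0x50995FE4 = 1352228836.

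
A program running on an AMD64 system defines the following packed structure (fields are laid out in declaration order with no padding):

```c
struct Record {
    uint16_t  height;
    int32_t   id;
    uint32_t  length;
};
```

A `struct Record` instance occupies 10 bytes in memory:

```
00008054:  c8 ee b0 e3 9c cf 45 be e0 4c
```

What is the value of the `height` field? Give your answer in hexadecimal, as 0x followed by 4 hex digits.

`height` is the first field, at byte offset 0, occupying 2 bytes.
Bytes at offsets 0..1: C8 EE.
In little-endian order the low byte comes first in memory.
Reassemble most-significant byte first: EE C8 → 0xEEC8.

0xEEC8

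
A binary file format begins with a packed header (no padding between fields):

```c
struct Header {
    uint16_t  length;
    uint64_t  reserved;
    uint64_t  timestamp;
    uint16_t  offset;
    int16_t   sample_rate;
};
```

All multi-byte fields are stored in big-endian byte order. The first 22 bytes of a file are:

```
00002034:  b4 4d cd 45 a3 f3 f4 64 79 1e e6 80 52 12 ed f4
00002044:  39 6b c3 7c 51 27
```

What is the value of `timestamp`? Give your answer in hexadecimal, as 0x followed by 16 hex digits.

`timestamp` follows `length` (2 B), `reserved` (8 B), so it starts at offset 2 + 8 = 10 and occupies 8 bytes.
Bytes at offsets 10..17: E6 80 52 12 ED F4 39 6B.
Big-endian stores the most-significant byte at the lowest address.
The bytes are already most-significant first: 0xE6805212EDF4396B.

0xE6805212EDF4396B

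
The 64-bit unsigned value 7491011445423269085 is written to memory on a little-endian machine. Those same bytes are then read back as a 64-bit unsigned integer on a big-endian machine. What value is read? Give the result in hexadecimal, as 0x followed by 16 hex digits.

0xDDE4D674386BF567

7491011445423269085 in 64-bit hexadecimal is 0x67F56B3874D6E4DD.
Stored little-endian, the bytes at ascending addresses are DD E4 D6 74 38 6B F5 67.
Read back as big-endian, the last byte is least significant, giving 0xDDE4D674386BF567.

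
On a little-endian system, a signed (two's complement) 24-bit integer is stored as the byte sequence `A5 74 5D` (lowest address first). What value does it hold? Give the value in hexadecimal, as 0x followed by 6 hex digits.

0x5D74A5

In little-endian order the low byte comes first in memory.
Reassemble most-significant byte first: 5D 74 A5 → 0x5D74A5.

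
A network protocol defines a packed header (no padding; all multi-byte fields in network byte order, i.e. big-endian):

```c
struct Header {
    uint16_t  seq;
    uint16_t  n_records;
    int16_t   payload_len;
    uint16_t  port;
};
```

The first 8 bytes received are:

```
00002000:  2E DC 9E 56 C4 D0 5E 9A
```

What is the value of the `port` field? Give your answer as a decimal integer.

24218

`port` follows `seq` (2 B), `n_records` (2 B), `payload_len` (2 B), so it starts at offset 2 + 2 + 2 = 6 and occupies 2 bytes.
Bytes at offsets 6..7: 5E 9A.
Big-endian stores the most-significant byte at the lowest address.
The bytes are already most-significant first: 0x5E9A.
0x5E9A = 24218.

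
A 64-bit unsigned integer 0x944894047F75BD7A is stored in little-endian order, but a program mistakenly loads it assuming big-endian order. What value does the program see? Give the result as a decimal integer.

Stored little-endian, the bytes at ascending addresses are 7A BD 75 7F 04 94 48 94.
Read back as big-endian, the last byte is least significant, giving 0x7ABD757F04944894.
0x7ABD757F04944894 = 8844354431623645332.

8844354431623645332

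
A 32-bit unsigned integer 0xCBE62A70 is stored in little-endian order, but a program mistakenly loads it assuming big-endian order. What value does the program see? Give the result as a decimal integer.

Stored little-endian, the bytes at ascending addresses are 70 2A E6 CB.
Read back as big-endian, the last byte is least significant, giving 0x702AE6CB.
0x702AE6CB = 1881859787.

1881859787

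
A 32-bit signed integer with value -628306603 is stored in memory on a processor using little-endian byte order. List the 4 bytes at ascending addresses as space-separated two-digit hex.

Two's complement of -628306603 in 32 bits: 628306603 = 0x257332AB; invert → 0xDA8CCD54; add 1 → 0xDA8CCD55.
Split into bytes (most-significant first): DA 8C CD 55.
In little-endian order the low byte comes first in memory.
So at ascending addresses the bytes are 55 CD 8C DA.

55 CD 8C DA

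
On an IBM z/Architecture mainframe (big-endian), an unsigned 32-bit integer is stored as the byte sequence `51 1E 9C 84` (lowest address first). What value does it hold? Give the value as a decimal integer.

1360960644

In big-endian order the high byte comes first in memory.
The bytes are already most-significant first: 0x511E9C84.
0x511E9C84 = 1360960644.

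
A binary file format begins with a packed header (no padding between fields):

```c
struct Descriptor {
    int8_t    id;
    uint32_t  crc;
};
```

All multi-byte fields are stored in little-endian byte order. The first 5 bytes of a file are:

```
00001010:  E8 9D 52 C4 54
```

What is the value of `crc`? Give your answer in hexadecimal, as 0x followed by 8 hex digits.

0x54C4529D

`crc` follows `id` (1 byte), so it starts at byte offset 1 and occupies 4 bytes.
Bytes at offsets 1..4: 9D 52 C4 54.
Little-endian stores the least-significant byte at the lowest address.
Reassemble most-significant byte first: 54 C4 52 9D → 0x54C4529D.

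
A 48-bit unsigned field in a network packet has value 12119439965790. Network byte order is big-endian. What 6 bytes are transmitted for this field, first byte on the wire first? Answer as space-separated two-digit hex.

0B 05 C6 E9 FE 5E

12119439965790 in hexadecimal, padded to 48 bits, is 0x0B05C6E9FE5E.
Split into bytes (most-significant first): 0B 05 C6 E9 FE 5E.
Big-endian stores the most-significant byte at the lowest address.
So the memory order matches the most-significant-first order: 0B 05 C6 E9 FE 5E.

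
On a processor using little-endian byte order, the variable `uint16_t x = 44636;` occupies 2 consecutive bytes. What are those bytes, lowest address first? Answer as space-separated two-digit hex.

5C AE

44636 in hexadecimal, padded to 16 bits, is 0xAE5C.
Split into bytes (most-significant first): AE 5C.
Little-endian stores the least-significant byte at the lowest address.
So at ascending addresses the bytes are 5C AE.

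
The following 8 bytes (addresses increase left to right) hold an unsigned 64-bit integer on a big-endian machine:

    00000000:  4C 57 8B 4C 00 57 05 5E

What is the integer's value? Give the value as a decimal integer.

In big-endian order the high byte comes first in memory.
The bytes are already most-significant first: 0x4C578B4C0057055E.
0x4C578B4C0057055E = 5501018628395828574.

5501018628395828574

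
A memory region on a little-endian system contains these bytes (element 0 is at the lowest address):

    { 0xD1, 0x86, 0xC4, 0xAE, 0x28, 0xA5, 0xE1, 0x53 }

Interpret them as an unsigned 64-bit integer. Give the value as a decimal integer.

6044293769057306321

Little-endian: lowest address holds the least-significant byte.
Reassemble most-significant byte first: 53 E1 A5 28 AE C4 86 D1 → 0x53E1A528AEC486D1.
0x53E1A528AEC486D1 = 6044293769057306321.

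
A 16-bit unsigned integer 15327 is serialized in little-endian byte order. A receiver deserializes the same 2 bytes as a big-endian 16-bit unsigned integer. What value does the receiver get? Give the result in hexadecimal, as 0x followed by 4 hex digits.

0xDF3B

15327 in 16-bit hexadecimal is 0x3BDF.
Stored little-endian, the bytes at ascending addresses are DF 3B.
Read back as big-endian, the last byte is least significant, giving 0xDF3B.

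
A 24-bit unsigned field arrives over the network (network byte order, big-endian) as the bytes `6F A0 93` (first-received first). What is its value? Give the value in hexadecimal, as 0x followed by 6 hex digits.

Big-endian stores the most-significant byte at the lowest address.
The bytes are already most-significant first: 0x6FA093.

0x6FA093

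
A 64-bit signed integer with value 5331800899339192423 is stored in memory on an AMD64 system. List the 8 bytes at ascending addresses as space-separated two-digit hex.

67 88 38 3A AB 5C FE 49

5331800899339192423 in hexadecimal, padded to 64 bits, is 0x49FE5CAB3A388867.
Split into bytes (most-significant first): 49 FE 5C AB 3A 38 88 67.
Little-endian: lowest address holds the least-significant byte.
So at ascending addresses the bytes are 67 88 38 3A AB 5C FE 49.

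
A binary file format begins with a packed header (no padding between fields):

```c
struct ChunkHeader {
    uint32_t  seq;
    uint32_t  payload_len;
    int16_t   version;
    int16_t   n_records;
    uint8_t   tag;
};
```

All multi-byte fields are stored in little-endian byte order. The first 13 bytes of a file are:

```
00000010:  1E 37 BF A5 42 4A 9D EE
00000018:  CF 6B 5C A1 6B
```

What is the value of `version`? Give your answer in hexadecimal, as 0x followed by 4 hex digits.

`version` follows `seq` (4 B), `payload_len` (4 B), so it starts at offset 4 + 4 = 8 and occupies 2 bytes.
Bytes at offsets 8..9: CF 6B.
In little-endian order the low byte comes first in memory.
Reassemble most-significant byte first: 6B CF → 0x6BCF.

0x6BCF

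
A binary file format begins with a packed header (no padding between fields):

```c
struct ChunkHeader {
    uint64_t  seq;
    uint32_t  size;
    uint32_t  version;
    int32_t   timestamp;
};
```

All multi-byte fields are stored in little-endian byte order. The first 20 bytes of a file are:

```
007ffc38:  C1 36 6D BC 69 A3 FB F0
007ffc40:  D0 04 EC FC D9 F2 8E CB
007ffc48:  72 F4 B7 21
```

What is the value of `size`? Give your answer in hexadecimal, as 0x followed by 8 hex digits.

0xFCEC04D0

`size` follows `seq` (8 bytes), so it starts at byte offset 8 and occupies 4 bytes.
Bytes at offsets 8..11: D0 04 EC FC.
In little-endian order the low byte comes first in memory.
Reassemble most-significant byte first: FC EC 04 D0 → 0xFCEC04D0.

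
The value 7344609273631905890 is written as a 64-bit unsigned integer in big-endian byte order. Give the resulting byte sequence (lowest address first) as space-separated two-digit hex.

7344609273631905890 in hexadecimal, padded to 64 bits, is 0x65ED4B3890DE9862.
Split into bytes (most-significant first): 65 ED 4B 38 90 DE 98 62.
In big-endian order the high byte comes first in memory.
So the memory order matches the most-significant-first order: 65 ED 4B 38 90 DE 98 62.

65 ED 4B 38 90 DE 98 62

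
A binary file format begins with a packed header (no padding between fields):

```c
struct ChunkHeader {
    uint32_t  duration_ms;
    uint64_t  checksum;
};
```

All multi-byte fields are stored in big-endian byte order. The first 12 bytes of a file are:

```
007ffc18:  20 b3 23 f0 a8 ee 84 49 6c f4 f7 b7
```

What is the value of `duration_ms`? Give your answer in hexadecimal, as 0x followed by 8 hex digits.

0x20B323F0

`duration_ms` is the first field, at byte offset 0, occupying 4 bytes.
Bytes at offsets 0..3: 20 B3 23 F0.
In big-endian order the high byte comes first in memory.
The bytes are already most-significant first: 0x20B323F0.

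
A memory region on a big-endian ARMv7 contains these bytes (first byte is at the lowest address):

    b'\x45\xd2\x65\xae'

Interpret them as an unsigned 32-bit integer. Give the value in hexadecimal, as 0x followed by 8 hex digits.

Big-endian stores the most-significant byte at the lowest address.
The bytes are already most-significant first: 0x45D265AE.

0x45D265AE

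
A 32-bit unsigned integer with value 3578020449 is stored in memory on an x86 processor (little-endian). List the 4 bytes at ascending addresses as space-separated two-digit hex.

61 42 44 D5

3578020449 in hexadecimal, padded to 32 bits, is 0xD5444261.
Split into bytes (most-significant first): D5 44 42 61.
Little-endian stores the least-significant byte at the lowest address.
So at ascending addresses the bytes are 61 42 44 D5.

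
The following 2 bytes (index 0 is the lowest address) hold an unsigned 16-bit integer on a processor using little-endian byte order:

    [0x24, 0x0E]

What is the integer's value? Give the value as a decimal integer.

Little-endian stores the least-significant byte at the lowest address.
Reassemble most-significant byte first: 0E 24 → 0x0E24.
0x0E24 = 3620.

3620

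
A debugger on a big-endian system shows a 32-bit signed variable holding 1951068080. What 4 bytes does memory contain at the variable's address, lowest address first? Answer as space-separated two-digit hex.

74 4A EF B0

1951068080 in hexadecimal, padded to 32 bits, is 0x744AEFB0.
Split into bytes (most-significant first): 74 4A EF B0.
Big-endian: lowest address holds the most-significant byte.
So the memory order matches the most-significant-first order: 74 4A EF B0.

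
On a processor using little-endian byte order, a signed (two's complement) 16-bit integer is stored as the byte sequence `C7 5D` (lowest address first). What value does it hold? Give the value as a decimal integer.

Little-endian: lowest address holds the least-significant byte.
Reassemble most-significant byte first: 5D C7 → 0x5DC7.
0x5DC7 = 24007.

24007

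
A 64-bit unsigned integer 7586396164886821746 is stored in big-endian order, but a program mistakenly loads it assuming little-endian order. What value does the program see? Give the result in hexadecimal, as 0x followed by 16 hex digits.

0x72FB76151E4B4869

7586396164886821746 in 64-bit hexadecimal is 0x69484B1E1576FB72.
Stored big-endian, the bytes at ascending addresses are 69 48 4B 1E 15 76 FB 72.
Read back as little-endian, the first byte is least significant, giving 0x72FB76151E4B4869.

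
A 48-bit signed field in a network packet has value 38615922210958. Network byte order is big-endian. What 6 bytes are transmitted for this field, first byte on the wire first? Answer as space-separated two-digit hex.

23 1E F8 53 78 8E

38615922210958 in hexadecimal, padded to 48 bits, is 0x231EF853788E.
Split into bytes (most-significant first): 23 1E F8 53 78 8E.
Big-endian: lowest address holds the most-significant byte.
So the memory order matches the most-significant-first order: 23 1E F8 53 78 8E.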